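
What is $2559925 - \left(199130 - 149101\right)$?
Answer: $2509896$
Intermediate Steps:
$2559925 - \left(199130 - 149101\right) = 2559925 - 50029 = 2509896$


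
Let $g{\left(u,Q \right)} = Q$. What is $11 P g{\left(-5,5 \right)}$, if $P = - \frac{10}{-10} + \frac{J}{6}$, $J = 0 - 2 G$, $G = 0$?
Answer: $55$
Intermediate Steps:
$J = 0$ ($J = 0 - 0 = 0 + 0 = 0$)
$P = 1$ ($P = - \frac{10}{-10} + \frac{0}{6} = \left(-10\right) \left(- \frac{1}{10}\right) + 0 \cdot \frac{1}{6} = 1 + 0 = 1$)
$11 P g{\left(-5,5 \right)} = 11 \cdot 1 \cdot 5 = 11 \cdot 5 = 55$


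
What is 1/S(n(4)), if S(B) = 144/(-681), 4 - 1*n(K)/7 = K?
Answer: -227/48 ≈ -4.7292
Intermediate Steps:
n(K) = 28 - 7*K
S(B) = -48/227 (S(B) = 144*(-1/681) = -48/227)
1/S(n(4)) = 1/(-48/227) = -227/48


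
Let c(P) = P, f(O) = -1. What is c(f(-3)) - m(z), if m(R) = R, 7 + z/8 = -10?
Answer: 135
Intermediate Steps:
z = -136 (z = -56 + 8*(-10) = -56 - 80 = -136)
c(f(-3)) - m(z) = -1 - 1*(-136) = -1 + 136 = 135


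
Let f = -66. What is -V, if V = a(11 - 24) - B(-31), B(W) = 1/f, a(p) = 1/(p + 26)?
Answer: -79/858 ≈ -0.092075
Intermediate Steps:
a(p) = 1/(26 + p)
B(W) = -1/66 (B(W) = 1/(-66) = -1/66)
V = 79/858 (V = 1/(26 + (11 - 24)) - 1*(-1/66) = 1/(26 - 13) + 1/66 = 1/13 + 1/66 = 79/858 ≈ 0.092075)
-V = -1*79/858 = -79/858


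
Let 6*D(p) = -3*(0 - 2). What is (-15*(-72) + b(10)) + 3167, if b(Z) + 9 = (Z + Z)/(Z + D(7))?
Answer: 46638/11 ≈ 4239.8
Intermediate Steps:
D(p) = 1 (D(p) = (-3*(0 - 2))/6 = (-3*(-2))/6 = (⅙)*6 = 1)
b(Z) = -9 + 2*Z/(1 + Z) (b(Z) = -9 + (Z + Z)/(Z + 1) = -9 + (2*Z)/(1 + Z) = -9 + 2*Z/(1 + Z))
(-15*(-72) + b(10)) + 3167 = (-15*(-72) + (-9 - 7*10)/(1 + 10)) + 3167 = (1080 + (-9 - 70)/11) + 3167 = (1080 + (1/11)*(-79)) + 3167 = (1080 - 79/11) + 3167 = 11801/11 + 3167 = 46638/11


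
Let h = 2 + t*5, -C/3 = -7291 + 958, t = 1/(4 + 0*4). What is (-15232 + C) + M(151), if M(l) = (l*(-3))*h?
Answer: 9179/4 ≈ 2294.8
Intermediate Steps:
t = 1/4 (t = 1/(4 + 0) = 1/4 ≈ 0.25000)
C = 18999 (C = -3*(-7291 + 958) = -3*(-6333) = 18999)
h = 13/4 (h = 2 + (1/4)*5 = 2 + 5/4 = 13/4 ≈ 3.2500)
M(l) = -39*l/4 (M(l) = (l*(-3))*(13/4) = -3*l*(13/4) = -39*l/4)
(-15232 + C) + M(151) = (-15232 + 18999) - 39/4*151 = 3767 - 5889/4 = 9179/4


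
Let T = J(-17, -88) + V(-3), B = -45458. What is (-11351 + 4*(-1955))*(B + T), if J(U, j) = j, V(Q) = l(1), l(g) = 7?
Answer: 873028169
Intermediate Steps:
V(Q) = 7
T = -81 (T = -88 + 7 = -81)
(-11351 + 4*(-1955))*(B + T) = (-11351 + 4*(-1955))*(-45458 - 81) = (-11351 - 7820)*(-45539) = -19171*(-45539) = 873028169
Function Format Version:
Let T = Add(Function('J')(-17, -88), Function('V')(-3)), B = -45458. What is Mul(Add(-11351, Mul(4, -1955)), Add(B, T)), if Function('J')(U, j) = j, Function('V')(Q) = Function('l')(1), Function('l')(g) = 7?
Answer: 873028169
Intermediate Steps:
Function('V')(Q) = 7
T = -81 (T = Add(-88, 7) = -81)
Mul(Add(-11351, Mul(4, -1955)), Add(B, T)) = Mul(Add(-11351, Mul(4, -1955)), Add(-45458, -81)) = Mul(Add(-11351, -7820), -45539) = Mul(-19171, -45539) = 873028169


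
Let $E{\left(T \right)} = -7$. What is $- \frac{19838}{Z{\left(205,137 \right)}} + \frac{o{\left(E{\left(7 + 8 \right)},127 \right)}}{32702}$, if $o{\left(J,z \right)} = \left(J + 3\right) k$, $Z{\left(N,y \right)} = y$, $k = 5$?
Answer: $- \frac{324372508}{2240087} \approx -144.8$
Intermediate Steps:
$o{\left(J,z \right)} = 15 + 5 J$ ($o{\left(J,z \right)} = \left(J + 3\right) 5 = \left(3 + J\right) 5 = 15 + 5 J$)
$- \frac{19838}{Z{\left(205,137 \right)}} + \frac{o{\left(E{\left(7 + 8 \right)},127 \right)}}{32702} = - \frac{19838}{137} + \frac{15 + 5 \left(-7\right)}{32702} = \left(-19838\right) \frac{1}{137} + \left(15 - 35\right) \frac{1}{32702} = - \frac{19838}{137} - \frac{10}{16351} = - \frac{324372508}{2240087}$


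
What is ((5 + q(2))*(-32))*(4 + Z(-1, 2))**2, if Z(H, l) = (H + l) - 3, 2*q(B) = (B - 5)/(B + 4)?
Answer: -608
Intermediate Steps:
q(B) = (-5 + B)/(2*(4 + B)) (q(B) = ((B - 5)/(B + 4))/2 = ((-5 + B)/(4 + B))/2 = (-5 + B)/(2*(4 + B)))
Z(H, l) = -3 + H + l
((5 + q(2))*(-32))*(4 + Z(-1, 2))**2 = ((5 + (-5 + 2)/(2*(4 + 2)))*(-32))*(4 + (-3 - 1 + 2))**2 = ((5 + (1/2)*(-3)/6)*(-32))*(4 - 2)**2 = ((5 + (1/2)*(1/6)*(-3))*(-32))*2**2 = ((5 - 1/4)*(-32))*4 = ((19/4)*(-32))*4 = -152*4 = -608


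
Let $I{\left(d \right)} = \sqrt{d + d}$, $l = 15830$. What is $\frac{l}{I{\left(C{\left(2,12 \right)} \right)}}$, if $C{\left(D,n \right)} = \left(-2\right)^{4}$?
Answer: $\frac{7915 \sqrt{2}}{4} \approx 2798.4$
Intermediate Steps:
$C{\left(D,n \right)} = 16$
$I{\left(d \right)} = \sqrt{2} \sqrt{d}$ ($I{\left(d \right)} = \sqrt{2 d} = \sqrt{2} \sqrt{d}$)
$\frac{l}{I{\left(C{\left(2,12 \right)} \right)}} = \frac{15830}{\sqrt{2} \sqrt{16}} = \frac{15830}{\sqrt{2} \cdot 4} = \frac{15830}{4 \sqrt{2}} = 15830 \frac{\sqrt{2}}{8} = \frac{7915 \sqrt{2}}{4}$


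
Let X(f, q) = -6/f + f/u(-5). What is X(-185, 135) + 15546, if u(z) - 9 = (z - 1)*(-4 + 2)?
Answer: 60362111/3885 ≈ 15537.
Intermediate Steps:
u(z) = 11 - 2*z (u(z) = 9 + (z - 1)*(-4 + 2) = 9 + (-1 + z)*(-2) = 9 + (2 - 2*z) = 11 - 2*z)
X(f, q) = -6/f + f/21 (X(f, q) = -6/f + f/(11 - 2*(-5)) = -6/f + f/(11 + 10) = -6/f + f/21)
X(-185, 135) + 15546 = (-6/(-185) + (1/21)*(-185)) + 15546 = (-6*(-1/185) - 185/21) + 15546 = (6/185 - 185/21) + 15546 = -34099/3885 + 15546 = 60362111/3885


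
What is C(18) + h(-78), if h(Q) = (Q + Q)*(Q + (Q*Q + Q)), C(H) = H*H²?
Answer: -918936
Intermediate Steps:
C(H) = H³
h(Q) = 2*Q*(Q² + 2*Q) (h(Q) = (2*Q)*(Q + (Q² + Q)) = (2*Q)*(Q + (Q + Q²)) = (2*Q)*(Q² + 2*Q) = 2*Q*(Q² + 2*Q))
C(18) + h(-78) = 18³ + 2*(-78)²*(2 - 78) = 5832 + 2*6084*(-76) = 5832 - 924768 = -918936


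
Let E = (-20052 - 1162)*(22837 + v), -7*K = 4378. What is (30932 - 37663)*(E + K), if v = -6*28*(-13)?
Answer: 25009520759116/7 ≈ 3.5728e+12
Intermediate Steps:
K = -4378/7 (K = -⅐*4378 = -4378/7 ≈ -625.43)
v = 2184 (v = -168*(-13) = 2184)
E = -530795494 (E = (-20052 - 1162)*(22837 + 2184) = -21214*25021 = -530795494)
(30932 - 37663)*(E + K) = (30932 - 37663)*(-530795494 - 4378/7) = -6731*(-3715572836/7) = 25009520759116/7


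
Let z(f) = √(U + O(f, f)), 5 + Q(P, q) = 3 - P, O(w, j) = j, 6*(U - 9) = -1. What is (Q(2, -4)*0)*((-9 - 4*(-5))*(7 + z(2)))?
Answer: 0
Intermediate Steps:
U = 53/6 (U = 9 + (⅙)*(-1) = 9 - ⅙ = 53/6 ≈ 8.8333)
Q(P, q) = -2 - P (Q(P, q) = -5 + (3 - P) = -2 - P)
z(f) = √(53/6 + f)
(Q(2, -4)*0)*((-9 - 4*(-5))*(7 + z(2))) = ((-2 - 1*2)*0)*((-9 - 4*(-5))*(7 + √(318 + 36*2)/6)) = ((-2 - 2)*0)*((-9 + 20)*(7 + √(318 + 72)/6)) = (-4*0)*(11*(7 + √390/6)) = 0*(77 + 11*√390/6) = 0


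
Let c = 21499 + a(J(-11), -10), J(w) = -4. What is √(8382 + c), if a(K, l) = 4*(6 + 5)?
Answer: 15*√133 ≈ 172.99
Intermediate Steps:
a(K, l) = 44 (a(K, l) = 4*11 = 44)
c = 21543 (c = 21499 + 44 = 21543)
√(8382 + c) = √(8382 + 21543) = √29925 = 15*√133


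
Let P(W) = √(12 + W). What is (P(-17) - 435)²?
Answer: (435 - I*√5)² ≈ 1.8922e+5 - 1945.0*I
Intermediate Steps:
(P(-17) - 435)² = (√(12 - 17) - 435)² = (√(-5) - 435)² = (I*√5 - 435)² = (-435 + I*√5)²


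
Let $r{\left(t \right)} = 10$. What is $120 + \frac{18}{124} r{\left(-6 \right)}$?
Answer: $\frac{3765}{31} \approx 121.45$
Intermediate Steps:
$120 + \frac{18}{124} r{\left(-6 \right)} = 120 + \frac{18}{124} \cdot 10 = 120 + 18 \cdot \frac{1}{124} \cdot 10 = 120 + \frac{9}{62} \cdot 10 = 120 + \frac{45}{31} = \frac{3765}{31}$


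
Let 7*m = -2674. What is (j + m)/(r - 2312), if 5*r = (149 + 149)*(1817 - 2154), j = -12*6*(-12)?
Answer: -1205/55993 ≈ -0.021521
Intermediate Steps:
m = -382 (m = (⅐)*(-2674) = -382)
j = 864 (j = -72*(-12) = 864)
r = -100426/5 (r = ((149 + 149)*(1817 - 2154))/5 = (298*(-337))/5 = (⅕)*(-100426) = -100426/5 ≈ -20085.)
(j + m)/(r - 2312) = (864 - 382)/(-100426/5 - 2312) = 482/(-111986/5) = 482*(-5/111986) = -1205/55993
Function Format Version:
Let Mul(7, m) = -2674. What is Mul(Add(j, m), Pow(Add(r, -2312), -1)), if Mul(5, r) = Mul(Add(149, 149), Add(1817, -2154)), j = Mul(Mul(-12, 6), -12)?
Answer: Rational(-1205, 55993) ≈ -0.021521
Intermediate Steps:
m = -382 (m = Mul(Rational(1, 7), -2674) = -382)
j = 864 (j = Mul(-72, -12) = 864)
r = Rational(-100426, 5) (r = Mul(Rational(1, 5), Mul(Add(149, 149), Add(1817, -2154))) = Mul(Rational(1, 5), Mul(298, -337)) = Mul(Rational(1, 5), -100426) = Rational(-100426, 5) ≈ -20085.)
Mul(Add(j, m), Pow(Add(r, -2312), -1)) = Mul(Add(864, -382), Pow(Add(Rational(-100426, 5), -2312), -1)) = Mul(482, Pow(Rational(-111986, 5), -1)) = Mul(482, Rational(-5, 111986)) = Rational(-1205, 55993)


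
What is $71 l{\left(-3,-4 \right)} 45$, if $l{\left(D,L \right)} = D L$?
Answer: $38340$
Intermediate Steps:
$71 l{\left(-3,-4 \right)} 45 = 71 \left(\left(-3\right) \left(-4\right)\right) 45 = 71 \cdot 12 \cdot 45 = 852 \cdot 45 = 38340$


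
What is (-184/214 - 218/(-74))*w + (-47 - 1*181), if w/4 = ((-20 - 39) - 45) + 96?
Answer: -1166940/3959 ≈ -294.76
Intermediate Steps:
w = -32 (w = 4*(((-20 - 39) - 45) + 96) = 4*((-59 - 45) + 96) = 4*(-104 + 96) = 4*(-8) = -32)
(-184/214 - 218/(-74))*w + (-47 - 1*181) = (-184/214 - 218/(-74))*(-32) + (-47 - 1*181) = (-184*1/214 - 218*(-1/74))*(-32) + (-47 - 181) = (-92/107 + 109/37)*(-32) - 228 = (8259/3959)*(-32) - 228 = -264288/3959 - 228 = -1166940/3959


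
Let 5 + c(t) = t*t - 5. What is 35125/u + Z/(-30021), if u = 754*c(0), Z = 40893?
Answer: -90854723/15090556 ≈ -6.0206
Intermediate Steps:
c(t) = -10 + t**2 (c(t) = -5 + (t*t - 5) = -5 + (t**2 - 5) = -5 + (-5 + t**2) = -10 + t**2)
u = -7540 (u = 754*(-10 + 0**2) = 754*(-10 + 0) = 754*(-10) = -7540)
35125/u + Z/(-30021) = 35125/(-7540) + 40893/(-30021) = 35125*(-1/7540) + 40893*(-1/30021) = -7025/1508 - 13631/10007 = -90854723/15090556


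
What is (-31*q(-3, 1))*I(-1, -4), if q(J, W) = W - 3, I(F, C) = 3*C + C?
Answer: -992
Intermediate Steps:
I(F, C) = 4*C
q(J, W) = -3 + W
(-31*q(-3, 1))*I(-1, -4) = (-31*(-3 + 1))*(4*(-4)) = -31*(-2)*(-16) = 62*(-16) = -992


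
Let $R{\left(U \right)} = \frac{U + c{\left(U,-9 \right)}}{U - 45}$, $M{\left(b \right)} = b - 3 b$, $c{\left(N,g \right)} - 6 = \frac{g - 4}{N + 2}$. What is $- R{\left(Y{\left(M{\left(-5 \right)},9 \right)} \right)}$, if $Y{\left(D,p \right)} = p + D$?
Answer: $\frac{256}{273} \approx 0.93773$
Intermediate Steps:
$c{\left(N,g \right)} = 6 + \frac{-4 + g}{2 + N}$ ($c{\left(N,g \right)} = 6 + \frac{g - 4}{N + 2} = 6 + \frac{-4 + g}{2 + N}$)
$M{\left(b \right)} = - 2 b$
$Y{\left(D,p \right)} = D + p$
$R{\left(U \right)} = \frac{U + \frac{-1 + 6 U}{2 + U}}{-45 + U}$ ($R{\left(U \right)} = \frac{U + \frac{8 - 9 + 6 U}{2 + U}}{U - 45} = \frac{U + \frac{-1 + 6 U}{2 + U}}{-45 + U}$)
$- R{\left(Y{\left(M{\left(-5 \right)},9 \right)} \right)} = - \frac{-1 + 6 \left(\left(-2\right) \left(-5\right) + 9\right) + \left(\left(-2\right) \left(-5\right) + 9\right) \left(2 + \left(\left(-2\right) \left(-5\right) + 9\right)\right)}{\left(-45 + \left(\left(-2\right) \left(-5\right) + 9\right)\right) \left(2 + \left(\left(-2\right) \left(-5\right) + 9\right)\right)} = - \frac{-1 + 6 \left(10 + 9\right) + \left(10 + 9\right) \left(2 + \left(10 + 9\right)\right)}{\left(-45 + \left(10 + 9\right)\right) \left(2 + \left(10 + 9\right)\right)} = - \frac{-1 + 6 \cdot 19 + 19 \left(2 + 19\right)}{\left(-45 + 19\right) \left(2 + 19\right)} = - \frac{-1 + 114 + 19 \cdot 21}{\left(-26\right) 21} = - \frac{\left(-1\right) \left(-1 + 114 + 399\right)}{26 \cdot 21} = - \frac{\left(-1\right) 512}{26 \cdot 21} = \left(-1\right) \left(- \frac{256}{273}\right) = \frac{256}{273}$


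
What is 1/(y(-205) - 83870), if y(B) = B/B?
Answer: -1/83869 ≈ -1.1923e-5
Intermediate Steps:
y(B) = 1
1/(y(-205) - 83870) = 1/(1 - 83870) = 1/(-83869) = -1/83869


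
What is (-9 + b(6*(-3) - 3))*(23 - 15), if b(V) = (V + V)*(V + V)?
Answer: 14040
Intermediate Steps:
b(V) = 4*V² (b(V) = (2*V)*(2*V) = 4*V²)
(-9 + b(6*(-3) - 3))*(23 - 15) = (-9 + 4*(6*(-3) - 3)²)*(23 - 15) = (-9 + 4*(-18 - 3)²)*8 = (-9 + 4*(-21)²)*8 = (-9 + 4*441)*8 = (-9 + 1764)*8 = 1755*8 = 14040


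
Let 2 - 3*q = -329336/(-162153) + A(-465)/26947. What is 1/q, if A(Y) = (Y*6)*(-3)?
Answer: -13108610673/1492764020 ≈ -8.7814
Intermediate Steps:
A(Y) = -18*Y (A(Y) = (6*Y)*(-3) = -18*Y)
q = -1492764020/13108610673 (q = ⅔ - (-329336/(-162153) - 18*(-465)/26947)/3 = ⅔ - (-329336*(-1/162153) + 8370*(1/26947))/3 = ⅔ - (329336/162153 + 8370/26947)/3 = ⅔ - ⅓*10231837802/4369536891 = ⅔ - 10231837802/13108610673 = -1492764020/13108610673 ≈ -0.11388)
1/q = 1/(-1492764020/13108610673) = -13108610673/1492764020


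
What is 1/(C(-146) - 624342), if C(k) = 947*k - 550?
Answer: -1/763154 ≈ -1.3104e-6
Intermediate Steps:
C(k) = -550 + 947*k
1/(C(-146) - 624342) = 1/((-550 + 947*(-146)) - 624342) = 1/((-550 - 138262) - 624342) = 1/(-138812 - 624342) = 1/(-763154) = -1/763154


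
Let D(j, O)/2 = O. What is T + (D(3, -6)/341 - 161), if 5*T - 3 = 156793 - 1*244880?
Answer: -30311209/1705 ≈ -17778.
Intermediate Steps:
D(j, O) = 2*O
T = -88084/5 (T = ⅗ + (156793 - 1*244880)/5 = ⅗ + (156793 - 244880)/5 = ⅗ + (⅕)*(-88087) = ⅗ - 88087/5 = -88084/5 ≈ -17617.)
T + (D(3, -6)/341 - 161) = -88084/5 + ((2*(-6))/341 - 161) = -88084/5 + (-12*1/341 - 161) = -88084/5 + (-12/341 - 161) = -88084/5 - 54913/341 = -30311209/1705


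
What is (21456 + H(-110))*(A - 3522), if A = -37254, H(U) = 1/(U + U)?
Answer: -48118931886/55 ≈ -8.7489e+8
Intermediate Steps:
H(U) = 1/(2*U)
(21456 + H(-110))*(A - 3522) = (21456 + (½)/(-110))*(-37254 - 3522) = (21456 + (½)*(-1/110))*(-40776) = (21456 - 1/220)*(-40776) = (4720319/220)*(-40776) = -48118931886/55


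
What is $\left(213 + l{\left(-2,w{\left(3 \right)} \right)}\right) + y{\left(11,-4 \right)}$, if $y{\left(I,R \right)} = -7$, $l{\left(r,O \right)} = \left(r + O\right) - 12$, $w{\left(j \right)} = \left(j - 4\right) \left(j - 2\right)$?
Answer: $191$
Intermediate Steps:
$w{\left(j \right)} = \left(-4 + j\right) \left(-2 + j\right)$
$l{\left(r,O \right)} = -12 + O + r$ ($l{\left(r,O \right)} = \left(O + r\right) - 12 = -12 + O + r$)
$\left(213 + l{\left(-2,w{\left(3 \right)} \right)}\right) + y{\left(11,-4 \right)} = \left(213 - 15\right) - 7 = 198 - 7 = 191$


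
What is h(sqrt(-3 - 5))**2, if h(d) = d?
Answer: -8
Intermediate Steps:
h(sqrt(-3 - 5))**2 = (sqrt(-3 - 5))**2 = (sqrt(-8))**2 = (2*I*sqrt(2))**2 = -8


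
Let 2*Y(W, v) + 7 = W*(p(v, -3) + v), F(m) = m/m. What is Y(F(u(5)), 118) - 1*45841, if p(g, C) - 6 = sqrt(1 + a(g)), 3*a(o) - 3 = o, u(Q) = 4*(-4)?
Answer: -91565/2 + sqrt(93)/3 ≈ -45779.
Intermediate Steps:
u(Q) = -16
a(o) = 1 + o/3
p(g, C) = 6 + sqrt(2 + g/3) (p(g, C) = 6 + sqrt(1 + (1 + g/3)) = 6 + sqrt(2 + g/3))
F(m) = 1
Y(W, v) = -7/2 + W*(6 + v + sqrt(18 + 3*v)/3)/2 (Y(W, v) = -7/2 + (W*((6 + sqrt(18 + 3*v)/3) + v))/2 = -7/2 + (W*(6 + v + sqrt(18 + 3*v)/3))/2 = -7/2 + W*(6 + v + sqrt(18 + 3*v)/3)/2)
Y(F(u(5)), 118) - 1*45841 = (-7/2 + (1/2)*1*118 + (1/6)*1*(18 + sqrt(18 + 3*118))) - 1*45841 = (-7/2 + 59 + (1/6)*1*(18 + sqrt(18 + 354))) - 45841 = (-7/2 + 59 + (1/6)*1*(18 + sqrt(372))) - 45841 = (-7/2 + 59 + (1/6)*1*(18 + 2*sqrt(93))) - 45841 = (-7/2 + 59 + (3 + sqrt(93)/3)) - 45841 = (117/2 + sqrt(93)/3) - 45841 = -91565/2 + sqrt(93)/3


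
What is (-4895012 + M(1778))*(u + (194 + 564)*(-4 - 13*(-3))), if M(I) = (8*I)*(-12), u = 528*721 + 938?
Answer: -2067595849200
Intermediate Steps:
u = 381626 (u = 380688 + 938 = 381626)
M(I) = -96*I
(-4895012 + M(1778))*(u + (194 + 564)*(-4 - 13*(-3))) = (-4895012 - 96*1778)*(381626 + (194 + 564)*(-4 - 13*(-3))) = (-4895012 - 170688)*(381626 + 758*(-4 + 39)) = -5065700*(381626 + 758*35) = -5065700*(381626 + 26530) = -5065700*408156 = -2067595849200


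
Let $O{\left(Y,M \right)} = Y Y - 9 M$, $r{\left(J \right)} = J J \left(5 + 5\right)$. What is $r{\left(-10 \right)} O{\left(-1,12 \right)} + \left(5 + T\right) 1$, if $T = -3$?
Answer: $-106998$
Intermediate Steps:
$r{\left(J \right)} = 10 J^{2}$ ($r{\left(J \right)} = J^{2} \cdot 10 = 10 J^{2}$)
$O{\left(Y,M \right)} = Y^{2} - 9 M$
$r{\left(-10 \right)} O{\left(-1,12 \right)} + \left(5 + T\right) 1 = 10 \left(-10\right)^{2} \left(\left(-1\right)^{2} - 108\right) + \left(5 - 3\right) 1 = 10 \cdot 100 \left(1 - 108\right) + 2 \cdot 1 = 1000 \left(-107\right) + 2 = -107000 + 2 = -106998$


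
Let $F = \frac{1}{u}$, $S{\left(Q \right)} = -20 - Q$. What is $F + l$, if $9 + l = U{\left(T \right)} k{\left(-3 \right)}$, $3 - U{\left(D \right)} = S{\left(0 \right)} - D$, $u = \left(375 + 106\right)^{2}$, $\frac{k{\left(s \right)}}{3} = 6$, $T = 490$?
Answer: $\frac{2134305226}{231361} \approx 9225.0$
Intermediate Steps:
$k{\left(s \right)} = 18$ ($k{\left(s \right)} = 3 \cdot 6 = 18$)
$u = 231361$ ($u = 481^{2} = 231361$)
$U{\left(D \right)} = 23 + D$ ($U{\left(D \right)} = 3 - \left(\left(-20 - 0\right) - D\right) = 3 - \left(\left(-20 + 0\right) - D\right) = 3 - \left(-20 - D\right) = 3 + \left(20 + D\right) = 23 + D$)
$l = 9225$ ($l = -9 + \left(23 + 490\right) 18 = -9 + 513 \cdot 18 = -9 + 9234 = 9225$)
$F = \frac{1}{231361} \approx 4.3222 \cdot 10^{-6}$
$F + l = \frac{1}{231361} + 9225 = \frac{2134305226}{231361}$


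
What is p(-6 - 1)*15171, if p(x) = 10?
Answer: 151710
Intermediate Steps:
p(-6 - 1)*15171 = 10*15171 = 151710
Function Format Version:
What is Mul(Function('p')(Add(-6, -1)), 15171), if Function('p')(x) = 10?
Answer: 151710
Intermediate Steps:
Mul(Function('p')(Add(-6, -1)), 15171) = Mul(10, 15171) = 151710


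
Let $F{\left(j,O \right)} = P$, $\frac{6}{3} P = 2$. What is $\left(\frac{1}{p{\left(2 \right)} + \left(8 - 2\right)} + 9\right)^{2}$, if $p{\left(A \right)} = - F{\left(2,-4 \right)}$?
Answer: $\frac{2116}{25} \approx 84.64$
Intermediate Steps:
$P = 1$ ($P = \frac{1}{2} \cdot 2 = 1$)
$F{\left(j,O \right)} = 1$
$p{\left(A \right)} = -1$ ($p{\left(A \right)} = \left(-1\right) 1 = -1$)
$\left(\frac{1}{p{\left(2 \right)} + \left(8 - 2\right)} + 9\right)^{2} = \left(\frac{1}{-1 + \left(8 - 2\right)} + 9\right)^{2} = \left(\frac{1}{-1 + 6} + 9\right)^{2} = \left(\frac{1}{5} + 9\right)^{2} = \left(\frac{46}{5}\right)^{2} = \frac{2116}{25}$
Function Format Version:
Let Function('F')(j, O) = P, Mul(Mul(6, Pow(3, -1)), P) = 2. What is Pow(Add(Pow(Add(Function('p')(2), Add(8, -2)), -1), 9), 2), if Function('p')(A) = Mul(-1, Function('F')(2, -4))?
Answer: Rational(2116, 25) ≈ 84.640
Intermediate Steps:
P = 1 (P = Mul(Rational(1, 2), 2) = 1)
Function('F')(j, O) = 1
Function('p')(A) = -1 (Function('p')(A) = Mul(-1, 1) = -1)
Pow(Add(Pow(Add(Function('p')(2), Add(8, -2)), -1), 9), 2) = Pow(Add(Pow(Add(-1, Add(8, -2)), -1), 9), 2) = Pow(Add(Pow(Add(-1, 6), -1), 9), 2) = Pow(Add(Pow(5, -1), 9), 2) = Pow(Add(Rational(1, 5), 9), 2) = Pow(Rational(46, 5), 2) = Rational(2116, 25)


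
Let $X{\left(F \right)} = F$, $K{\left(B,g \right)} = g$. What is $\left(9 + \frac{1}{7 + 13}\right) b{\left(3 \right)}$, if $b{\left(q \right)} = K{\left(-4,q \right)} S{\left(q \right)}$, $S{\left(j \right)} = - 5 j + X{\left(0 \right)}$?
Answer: $- \frac{1629}{4} \approx -407.25$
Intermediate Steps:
$S{\left(j \right)} = - 5 j$ ($S{\left(j \right)} = - 5 j + 0 = - 5 j$)
$b{\left(q \right)} = - 5 q^{2}$ ($b{\left(q \right)} = q \left(- 5 q\right) = - 5 q^{2}$)
$\left(9 + \frac{1}{7 + 13}\right) b{\left(3 \right)} = \left(9 + \frac{1}{7 + 13}\right) \left(- 5 \cdot 3^{2}\right) = \left(9 + \frac{1}{20}\right) \left(\left(-5\right) 9\right) = \left(9 + \frac{1}{20}\right) \left(-45\right) = \frac{181}{20} \left(-45\right) = - \frac{1629}{4}$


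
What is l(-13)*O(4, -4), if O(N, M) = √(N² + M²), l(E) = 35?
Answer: 140*√2 ≈ 197.99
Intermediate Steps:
O(N, M) = √(M² + N²)
l(-13)*O(4, -4) = 35*√((-4)² + 4²) = 35*√(16 + 16) = 35*√32 = 35*(4*√2) = 140*√2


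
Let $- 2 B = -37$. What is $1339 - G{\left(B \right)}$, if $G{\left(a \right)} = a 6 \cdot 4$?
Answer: $895$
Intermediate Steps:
$B = \frac{37}{2}$ ($B = \left(- \frac{1}{2}\right) \left(-37\right) = \frac{37}{2} \approx 18.5$)
$G{\left(a \right)} = 24 a$ ($G{\left(a \right)} = 6 a 4 = 24 a$)
$1339 - G{\left(B \right)} = 1339 - 24 \cdot \frac{37}{2} = 1339 - 444 = 895$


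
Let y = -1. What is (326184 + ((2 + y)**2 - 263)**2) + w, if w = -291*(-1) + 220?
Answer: 395339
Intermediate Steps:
w = 511 (w = 291 + 220 = 511)
(326184 + ((2 + y)**2 - 263)**2) + w = (326184 + ((2 - 1)**2 - 263)**2) + 511 = (326184 + (1**2 - 263)**2) + 511 = (326184 + (1 - 263)**2) + 511 = (326184 + (-262)**2) + 511 = (326184 + 68644) + 511 = 394828 + 511 = 395339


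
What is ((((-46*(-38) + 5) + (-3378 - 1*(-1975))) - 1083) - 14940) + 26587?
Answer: 10914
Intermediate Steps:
((((-46*(-38) + 5) + (-3378 - 1*(-1975))) - 1083) - 14940) + 26587 = ((((1748 + 5) + (-3378 + 1975)) - 1083) - 14940) + 26587 = (((1753 - 1403) - 1083) - 14940) + 26587 = ((350 - 1083) - 14940) + 26587 = (-733 - 14940) + 26587 = -15673 + 26587 = 10914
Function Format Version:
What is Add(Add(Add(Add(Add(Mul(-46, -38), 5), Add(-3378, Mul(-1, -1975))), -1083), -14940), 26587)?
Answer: 10914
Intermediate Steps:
Add(Add(Add(Add(Add(Mul(-46, -38), 5), Add(-3378, Mul(-1, -1975))), -1083), -14940), 26587) = Add(Add(Add(Add(Add(1748, 5), Add(-3378, 1975)), -1083), -14940), 26587) = Add(Add(Add(Add(1753, -1403), -1083), -14940), 26587) = Add(Add(Add(350, -1083), -14940), 26587) = Add(Add(-733, -14940), 26587) = Add(-15673, 26587) = 10914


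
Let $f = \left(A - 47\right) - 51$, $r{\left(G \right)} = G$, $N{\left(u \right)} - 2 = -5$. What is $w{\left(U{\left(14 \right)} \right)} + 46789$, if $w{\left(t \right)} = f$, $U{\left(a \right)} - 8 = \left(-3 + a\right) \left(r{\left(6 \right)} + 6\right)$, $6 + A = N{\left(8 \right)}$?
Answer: $46682$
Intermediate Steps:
$N{\left(u \right)} = -3$ ($N{\left(u \right)} = 2 - 5 = -3$)
$A = -9$ ($A = -6 - 3 = -9$)
$U{\left(a \right)} = -28 + 12 a$ ($U{\left(a \right)} = 8 + \left(-3 + a\right) \left(6 + 6\right) = 8 + \left(-3 + a\right) 12 = 8 + \left(-36 + 12 a\right) = -28 + 12 a$)
$f = -107$ ($f = \left(-9 - 47\right) - 51 = -56 - 51 = -107$)
$w{\left(t \right)} = -107$
$w{\left(U{\left(14 \right)} \right)} + 46789 = -107 + 46789 = 46682$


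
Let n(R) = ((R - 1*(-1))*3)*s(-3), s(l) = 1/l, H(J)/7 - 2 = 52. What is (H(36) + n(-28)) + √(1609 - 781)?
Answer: 405 + 6*√23 ≈ 433.77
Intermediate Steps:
H(J) = 378 (H(J) = 14 + 7*52 = 14 + 364 = 378)
s(l) = 1/l
n(R) = -1 - R (n(R) = ((R - 1*(-1))*3)/(-3) = ((R + 1)*3)*(-⅓) = ((1 + R)*3)*(-⅓) = (3 + 3*R)*(-⅓) = -1 - R)
(H(36) + n(-28)) + √(1609 - 781) = (378 + (-1 - 1*(-28))) + √(1609 - 781) = (378 + (-1 + 28)) + √828 = (378 + 27) + 6*√23 = 405 + 6*√23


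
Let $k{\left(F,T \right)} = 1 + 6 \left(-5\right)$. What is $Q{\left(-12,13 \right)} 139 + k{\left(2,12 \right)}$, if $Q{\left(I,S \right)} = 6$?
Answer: $805$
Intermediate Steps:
$k{\left(F,T \right)} = -29$ ($k{\left(F,T \right)} = 1 - 30 = -29$)
$Q{\left(-12,13 \right)} 139 + k{\left(2,12 \right)} = 6 \cdot 139 - 29 = 834 - 29 = 805$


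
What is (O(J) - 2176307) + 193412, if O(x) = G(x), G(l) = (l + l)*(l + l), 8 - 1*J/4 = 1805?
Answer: 204686481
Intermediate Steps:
J = -7188 (J = 32 - 4*1805 = 32 - 7220 = -7188)
G(l) = 4*l² (G(l) = (2*l)*(2*l) = 4*l²)
O(x) = 4*x²
(O(J) - 2176307) + 193412 = (4*(-7188)² - 2176307) + 193412 = (4*51667344 - 2176307) + 193412 = (206669376 - 2176307) + 193412 = 204493069 + 193412 = 204686481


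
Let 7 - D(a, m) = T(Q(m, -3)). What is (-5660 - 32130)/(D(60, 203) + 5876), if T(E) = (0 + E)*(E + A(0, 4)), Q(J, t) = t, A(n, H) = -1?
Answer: -37790/5871 ≈ -6.4367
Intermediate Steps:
T(E) = E*(-1 + E) (T(E) = (0 + E)*(E - 1) = E*(-1 + E))
D(a, m) = -5 (D(a, m) = 7 - (-3)*(-1 - 3) = 7 - (-3)*(-4) = 7 - 1*12 = 7 - 12 = -5)
(-5660 - 32130)/(D(60, 203) + 5876) = (-5660 - 32130)/(-5 + 5876) = -37790/5871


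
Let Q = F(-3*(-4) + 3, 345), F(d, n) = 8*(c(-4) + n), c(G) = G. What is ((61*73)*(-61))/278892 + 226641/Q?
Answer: 8258507/100584 ≈ 82.106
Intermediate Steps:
F(d, n) = -32 + 8*n (F(d, n) = 8*(-4 + n) = -32 + 8*n)
Q = 2728 (Q = -32 + 8*345 = -32 + 2760 = 2728)
((61*73)*(-61))/278892 + 226641/Q = ((61*73)*(-61))/278892 + 226641/2728 = (4453*(-61))*(1/278892) + 226641*(1/2728) = -271633*1/278892 + 7311/88 = -4453/4572 + 7311/88 = 8258507/100584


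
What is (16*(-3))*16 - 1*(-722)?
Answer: -46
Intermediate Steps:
(16*(-3))*16 - 1*(-722) = -48*16 + 722 = -768 + 722 = -46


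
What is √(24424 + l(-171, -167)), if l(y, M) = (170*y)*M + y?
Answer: √4878943 ≈ 2208.8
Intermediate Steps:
l(y, M) = y + 170*M*y (l(y, M) = 170*M*y + y = y + 170*M*y)
√(24424 + l(-171, -167)) = √(24424 - 171*(1 + 170*(-167))) = √(24424 - 171*(1 - 28390)) = √(24424 - 171*(-28389)) = √(24424 + 4854519) = √4878943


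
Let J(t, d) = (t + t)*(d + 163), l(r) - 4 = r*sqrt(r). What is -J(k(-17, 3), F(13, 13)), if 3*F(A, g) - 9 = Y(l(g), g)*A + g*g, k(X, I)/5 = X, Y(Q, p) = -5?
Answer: 102340/3 ≈ 34113.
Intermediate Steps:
l(r) = 4 + r**(3/2) (l(r) = 4 + r*sqrt(r) = 4 + r**(3/2))
k(X, I) = 5*X
F(A, g) = 3 - 5*A/3 + g**2/3 (F(A, g) = 3 + (-5*A + g*g)/3 = 3 + (-5*A + g**2)/3 = 3 + (g**2 - 5*A)/3 = 3 + (-5*A/3 + g**2/3) = 3 - 5*A/3 + g**2/3)
J(t, d) = 2*t*(163 + d) (J(t, d) = (2*t)*(163 + d) = 2*t*(163 + d))
-J(k(-17, 3), F(13, 13)) = -2*5*(-17)*(163 + (3 - 5/3*13 + (1/3)*13**2)) = -2*(-85)*(163 + (3 - 65/3 + (1/3)*169)) = -2*(-85)*(163 + (3 - 65/3 + 169/3)) = -2*(-85)*(163 + 113/3) = -2*(-85)*602/3 = -1*(-102340/3) = 102340/3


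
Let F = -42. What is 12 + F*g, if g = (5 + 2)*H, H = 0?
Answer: 12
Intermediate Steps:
g = 0 (g = (5 + 2)*0 = 7*0 = 0)
12 + F*g = 12 - 42*0 = 12 + 0 = 12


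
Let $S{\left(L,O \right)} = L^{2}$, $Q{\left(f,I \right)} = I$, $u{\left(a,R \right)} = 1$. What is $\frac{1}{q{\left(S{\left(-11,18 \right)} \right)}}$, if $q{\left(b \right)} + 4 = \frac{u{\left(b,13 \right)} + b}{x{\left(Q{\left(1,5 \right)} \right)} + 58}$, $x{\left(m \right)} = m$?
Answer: $- \frac{63}{130} \approx -0.48462$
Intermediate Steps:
$q{\left(b \right)} = - \frac{251}{63} + \frac{b}{63}$ ($q{\left(b \right)} = -4 + \frac{1 + b}{5 + 58} = -4 + \frac{1 + b}{63} = -4 + \left(1 + b\right) \frac{1}{63} = -4 + \left(\frac{1}{63} + \frac{b}{63}\right) = - \frac{251}{63} + \frac{b}{63}$)
$\frac{1}{q{\left(S{\left(-11,18 \right)} \right)}} = \frac{1}{- \frac{251}{63} + \frac{\left(-11\right)^{2}}{63}} = \frac{1}{- \frac{251}{63} + \frac{1}{63} \cdot 121} = \frac{1}{- \frac{251}{63} + \frac{121}{63}} = \frac{1}{- \frac{130}{63}} = - \frac{63}{130}$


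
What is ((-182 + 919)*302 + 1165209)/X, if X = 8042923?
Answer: 1387783/8042923 ≈ 0.17255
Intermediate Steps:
((-182 + 919)*302 + 1165209)/X = ((-182 + 919)*302 + 1165209)/8042923 = (737*302 + 1165209)*(1/8042923) = (222574 + 1165209)*(1/8042923) = 1387783*(1/8042923) = 1387783/8042923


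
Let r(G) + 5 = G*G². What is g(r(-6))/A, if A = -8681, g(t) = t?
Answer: 221/8681 ≈ 0.025458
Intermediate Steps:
r(G) = -5 + G³ (r(G) = -5 + G*G² = -5 + G³)
g(r(-6))/A = (-5 + (-6)³)/(-8681) = (-5 - 216)*(-1/8681) = -221*(-1/8681) = 221/8681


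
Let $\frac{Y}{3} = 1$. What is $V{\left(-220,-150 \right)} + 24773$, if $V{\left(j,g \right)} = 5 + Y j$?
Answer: $24118$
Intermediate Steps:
$Y = 3$ ($Y = 3 \cdot 1 = 3$)
$V{\left(j,g \right)} = 5 + 3 j$
$V{\left(-220,-150 \right)} + 24773 = \left(5 + 3 \left(-220\right)\right) + 24773 = \left(5 - 660\right) + 24773 = -655 + 24773 = 24118$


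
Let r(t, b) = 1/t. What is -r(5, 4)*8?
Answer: -8/5 ≈ -1.6000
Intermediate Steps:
-r(5, 4)*8 = -1/5*8 = -8/5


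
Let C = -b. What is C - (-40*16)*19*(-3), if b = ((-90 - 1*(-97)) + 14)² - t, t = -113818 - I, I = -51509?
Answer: -99230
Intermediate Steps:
t = -62309 (t = -113818 - 1*(-51509) = -113818 + 51509 = -62309)
b = 62750 (b = ((-90 - 1*(-97)) + 14)² - 1*(-62309) = ((-90 + 97) + 14)² + 62309 = (7 + 14)² + 62309 = 21² + 62309 = 441 + 62309 = 62750)
C = -62750 (C = -1*62750 = -62750)
C - (-40*16)*19*(-3) = -62750 - (-40*16)*19*(-3) = -62750 - (-640)*(-57) = -62750 - 1*36480 = -62750 - 36480 = -99230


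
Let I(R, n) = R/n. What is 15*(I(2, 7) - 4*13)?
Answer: -5430/7 ≈ -775.71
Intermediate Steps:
15*(I(2, 7) - 4*13) = 15*(2/7 - 4*13) = 15*(2*(⅐) - 52) = 15*(2/7 - 52) = 15*(-362/7) = -5430/7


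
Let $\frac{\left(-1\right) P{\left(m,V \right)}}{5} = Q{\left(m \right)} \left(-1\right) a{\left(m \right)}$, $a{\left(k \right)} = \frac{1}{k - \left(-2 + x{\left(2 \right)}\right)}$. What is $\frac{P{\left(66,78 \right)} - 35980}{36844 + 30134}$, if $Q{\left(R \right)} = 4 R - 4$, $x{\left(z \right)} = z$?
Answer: $- \frac{593345}{1105137} \approx -0.5369$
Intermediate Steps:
$Q{\left(R \right)} = -4 + 4 R$
$a{\left(k \right)} = \frac{1}{k}$ ($a{\left(k \right)} = \frac{1}{k + \left(2 - 2\right)} = \frac{1}{k + 0} = \frac{1}{k}$)
$P{\left(m,V \right)} = - \frac{5 \left(4 - 4 m\right)}{m}$ ($P{\left(m,V \right)} = - 5 \frac{\left(-4 + 4 m\right) \left(-1\right)}{m} = - 5 \frac{4 - 4 m}{m} = - \frac{5 \left(4 - 4 m\right)}{m}$)
$\frac{P{\left(66,78 \right)} - 35980}{36844 + 30134} = \frac{\left(20 - \frac{20}{66}\right) - 35980}{36844 + 30134} = \frac{\left(20 - \frac{10}{33}\right) - 35980}{66978} = \left(\left(20 - \frac{10}{33}\right) - 35980\right) \frac{1}{66978} = \left(\frac{650}{33} - 35980\right) \frac{1}{66978} = \left(- \frac{1186690}{33}\right) \frac{1}{66978} = - \frac{593345}{1105137}$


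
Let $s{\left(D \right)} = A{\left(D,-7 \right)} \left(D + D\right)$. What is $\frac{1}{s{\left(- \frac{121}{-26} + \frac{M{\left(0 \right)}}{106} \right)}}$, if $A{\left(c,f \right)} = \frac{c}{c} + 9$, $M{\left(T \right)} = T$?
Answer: $\frac{13}{1210} \approx 0.010744$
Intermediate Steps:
$A{\left(c,f \right)} = 10$ ($A{\left(c,f \right)} = 1 + 9 = 10$)
$s{\left(D \right)} = 20 D$ ($s{\left(D \right)} = 10 \left(D + D\right) = 10 \cdot 2 D = 20 D$)
$\frac{1}{s{\left(- \frac{121}{-26} + \frac{M{\left(0 \right)}}{106} \right)}} = \frac{1}{20 \left(- \frac{121}{-26} + \frac{0}{106}\right)} = \frac{1}{20 \left(\left(-121\right) \left(- \frac{1}{26}\right) + 0 \cdot \frac{1}{106}\right)} = \frac{1}{20 \left(\frac{121}{26} + 0\right)} = \frac{1}{20 \cdot \frac{121}{26}} = \frac{1}{\frac{1210}{13}} = \frac{13}{1210}$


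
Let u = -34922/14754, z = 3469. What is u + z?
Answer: 25573352/7377 ≈ 3466.6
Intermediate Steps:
u = -17461/7377 (u = -34922*1/14754 = -17461/7377 ≈ -2.3670)
u + z = -17461/7377 + 3469 = 25573352/7377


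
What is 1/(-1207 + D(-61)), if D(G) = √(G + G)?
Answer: -1207/1456971 - I*√122/1456971 ≈ -0.00082843 - 7.581e-6*I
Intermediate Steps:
D(G) = √2*√G (D(G) = √(2*G) = √2*√G)
1/(-1207 + D(-61)) = 1/(-1207 + √2*√(-61)) = 1/(-1207 + √2*(I*√61)) = 1/(-1207 + I*√122)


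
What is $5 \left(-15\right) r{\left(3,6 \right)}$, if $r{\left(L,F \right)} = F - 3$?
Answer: $-225$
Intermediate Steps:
$r{\left(L,F \right)} = -3 + F$
$5 \left(-15\right) r{\left(3,6 \right)} = 5 \left(-15\right) \left(-3 + 6\right) = \left(-75\right) 3 = -225$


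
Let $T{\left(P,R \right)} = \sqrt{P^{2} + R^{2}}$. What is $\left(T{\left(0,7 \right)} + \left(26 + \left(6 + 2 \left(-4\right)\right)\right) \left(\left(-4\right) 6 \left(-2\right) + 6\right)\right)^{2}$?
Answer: $1697809$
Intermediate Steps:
$\left(T{\left(0,7 \right)} + \left(26 + \left(6 + 2 \left(-4\right)\right)\right) \left(\left(-4\right) 6 \left(-2\right) + 6\right)\right)^{2} = \left(\sqrt{0^{2} + 7^{2}} + \left(26 + \left(6 + 2 \left(-4\right)\right)\right) \left(\left(-4\right) 6 \left(-2\right) + 6\right)\right)^{2} = \left(\sqrt{0 + 49} + \left(26 + \left(6 - 8\right)\right) \left(\left(-24\right) \left(-2\right) + 6\right)\right)^{2} = \left(\sqrt{49} + \left(26 - 2\right) \left(48 + 6\right)\right)^{2} = \left(7 + 24 \cdot 54\right)^{2} = \left(7 + 1296\right)^{2} = 1303^{2} = 1697809$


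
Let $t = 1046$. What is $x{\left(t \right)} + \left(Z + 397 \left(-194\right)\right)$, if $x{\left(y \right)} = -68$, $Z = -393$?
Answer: $-77479$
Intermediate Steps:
$x{\left(t \right)} + \left(Z + 397 \left(-194\right)\right) = -68 + \left(-393 + 397 \left(-194\right)\right) = -68 - 77411 = -77479$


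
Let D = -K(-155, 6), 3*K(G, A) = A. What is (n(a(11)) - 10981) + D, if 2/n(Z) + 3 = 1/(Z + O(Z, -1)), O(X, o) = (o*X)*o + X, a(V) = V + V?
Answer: -2163783/197 ≈ -10984.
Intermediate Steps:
a(V) = 2*V
K(G, A) = A/3
O(X, o) = X + X*o² (O(X, o) = (X*o)*o + X = X*o² + X = X + X*o²)
n(Z) = 2/(-3 + 1/(3*Z)) (n(Z) = 2/(-3 + 1/(Z + Z*(1 + (-1)²))) = 2/(-3 + 1/(Z + Z*(1 + 1))) = 2/(-3 + 1/(Z + Z*2)) = 2/(-3 + 1/(Z + 2*Z)) = 2/(-3 + 1/(3*Z)))
D = -2 (D = -6/3 = -1*2 = -2)
(n(a(11)) - 10981) + D = (-6*2*11/(-1 + 9*(2*11)) - 10981) - 2 = (-6*22/(-1 + 9*22) - 10981) - 2 = (-6*22/(-1 + 198) - 10981) - 2 = (-6*22/197 - 10981) - 2 = (-6*22*1/197 - 10981) - 2 = (-132/197 - 10981) - 2 = -2163389/197 - 2 = -2163783/197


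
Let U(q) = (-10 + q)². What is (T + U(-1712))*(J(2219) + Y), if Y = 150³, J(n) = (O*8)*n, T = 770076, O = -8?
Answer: 12076359114240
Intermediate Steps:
J(n) = -64*n (J(n) = (-8*8)*n = -64*n)
Y = 3375000
(T + U(-1712))*(J(2219) + Y) = (770076 + (-10 - 1712)²)*(-64*2219 + 3375000) = (770076 + (-1722)²)*(-142016 + 3375000) = (770076 + 2965284)*3232984 = 3735360*3232984 = 12076359114240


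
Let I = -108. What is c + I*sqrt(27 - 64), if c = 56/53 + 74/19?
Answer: 4986/1007 - 108*I*sqrt(37) ≈ 4.9513 - 656.94*I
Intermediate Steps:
c = 4986/1007 (c = 56*(1/53) + 74*(1/19) = 56/53 + 74/19 = 4986/1007 ≈ 4.9513)
c + I*sqrt(27 - 64) = 4986/1007 - 108*sqrt(27 - 64) = 4986/1007 - 108*I*sqrt(37)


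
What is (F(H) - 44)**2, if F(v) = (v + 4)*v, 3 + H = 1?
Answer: 2304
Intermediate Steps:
H = -2 (H = -3 + 1 = -2)
F(v) = v*(4 + v) (F(v) = (4 + v)*v = v*(4 + v))
(F(H) - 44)**2 = (-2*(4 - 2) - 44)**2 = (-2*2 - 44)**2 = (-4 - 44)**2 = (-48)**2 = 2304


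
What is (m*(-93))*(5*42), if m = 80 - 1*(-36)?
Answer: -2265480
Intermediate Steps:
m = 116 (m = 80 + 36 = 116)
(m*(-93))*(5*42) = (116*(-93))*(5*42) = -10788*210 = -2265480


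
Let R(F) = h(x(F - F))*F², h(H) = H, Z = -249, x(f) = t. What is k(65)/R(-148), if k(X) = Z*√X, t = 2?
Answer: -249*√65/43808 ≈ -0.045825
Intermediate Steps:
x(f) = 2
R(F) = 2*F²
k(X) = -249*√X
k(65)/R(-148) = (-249*√65)/((2*(-148)²)) = (-249*√65)/((2*21904)) = -249*√65/43808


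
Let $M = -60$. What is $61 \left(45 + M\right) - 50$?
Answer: $-965$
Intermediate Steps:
$61 \left(45 + M\right) - 50 = 61 \left(45 - 60\right) - 50 = 61 \left(-15\right) - 50 = -915 - 50 = -965$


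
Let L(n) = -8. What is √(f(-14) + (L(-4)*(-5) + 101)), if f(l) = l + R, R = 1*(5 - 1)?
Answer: √131 ≈ 11.446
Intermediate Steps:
R = 4 (R = 1*4 = 4)
f(l) = 4 + l (f(l) = l + 4 = 4 + l)
√(f(-14) + (L(-4)*(-5) + 101)) = √((4 - 14) + (-8*(-5) + 101)) = √(-10 + (40 + 101)) = √(-10 + 141) = √131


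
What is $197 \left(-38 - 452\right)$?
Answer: $-96530$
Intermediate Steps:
$197 \left(-38 - 452\right) = 197 \left(-490\right) = -96530$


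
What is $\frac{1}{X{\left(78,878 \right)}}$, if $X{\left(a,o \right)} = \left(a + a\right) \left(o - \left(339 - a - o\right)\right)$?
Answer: $\frac{1}{233220} \approx 4.2878 \cdot 10^{-6}$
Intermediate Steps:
$X{\left(a,o \right)} = 2 a \left(-339 + a + 2 o\right)$ ($X{\left(a,o \right)} = 2 a \left(o + \left(-339 + a + o\right)\right) = 2 a \left(-339 + a + 2 o\right)$)
$\frac{1}{X{\left(78,878 \right)}} = \frac{1}{2 \cdot 78 \left(-339 + 78 + 2 \cdot 878\right)} = \frac{1}{2 \cdot 78 \left(-339 + 78 + 1756\right)} = \frac{1}{2 \cdot 78 \cdot 1495} = \frac{1}{233220}$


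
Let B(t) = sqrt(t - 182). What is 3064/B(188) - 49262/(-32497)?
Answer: 49262/32497 + 1532*sqrt(6)/3 ≈ 1252.4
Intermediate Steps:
B(t) = sqrt(-182 + t)
3064/B(188) - 49262/(-32497) = 3064/(sqrt(-182 + 188)) - 49262/(-32497) = 3064/(sqrt(6)) - 49262*(-1/32497) = 3064*(sqrt(6)/6) + 49262/32497 = 1532*sqrt(6)/3 + 49262/32497 = 49262/32497 + 1532*sqrt(6)/3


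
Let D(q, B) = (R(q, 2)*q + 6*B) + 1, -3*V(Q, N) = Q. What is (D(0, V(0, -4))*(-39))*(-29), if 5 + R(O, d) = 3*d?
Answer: 1131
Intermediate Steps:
R(O, d) = -5 + 3*d
V(Q, N) = -Q/3
D(q, B) = 1 + q + 6*B (D(q, B) = ((-5 + 3*2)*q + 6*B) + 1 = ((-5 + 6)*q + 6*B) + 1 = (1*q + 6*B) + 1 = (q + 6*B) + 1 = 1 + q + 6*B)
(D(0, V(0, -4))*(-39))*(-29) = ((1 + 0 + 6*(-1/3*0))*(-39))*(-29) = ((1 + 0 + 6*0)*(-39))*(-29) = ((1 + 0 + 0)*(-39))*(-29) = (1*(-39))*(-29) = -39*(-29) = 1131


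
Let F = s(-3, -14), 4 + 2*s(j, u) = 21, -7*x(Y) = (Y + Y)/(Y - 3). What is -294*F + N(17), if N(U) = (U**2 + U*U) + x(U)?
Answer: -94146/49 ≈ -1921.3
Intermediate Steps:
x(Y) = -2*Y/(7*(-3 + Y)) (x(Y) = -(Y + Y)/(7*(Y - 3)) = -2*Y/(7*(-3 + Y)))
N(U) = 2*U**2 - 2*U/(-21 + 7*U) (N(U) = (U**2 + U*U) - 2*U/(-21 + 7*U) = (U**2 + U**2) - 2*U/(-21 + 7*U) = 2*U**2 - 2*U/(-21 + 7*U))
s(j, u) = 17/2 (s(j, u) = -2 + (1/2)*21 = -2 + 21/2 = 17/2)
F = 17/2 ≈ 8.5000
-294*F + N(17) = -294*17/2 + (2/7)*17*(-1 + 7*17*(-3 + 17))/(-3 + 17) = -2499 + (2/7)*17*(-1 + 7*17*14)/14 = -2499 + (2/7)*17*(1/14)*(-1 + 1666) = -2499 + (2/7)*17*(1/14)*1665 = -2499 + 28305/49 = -94146/49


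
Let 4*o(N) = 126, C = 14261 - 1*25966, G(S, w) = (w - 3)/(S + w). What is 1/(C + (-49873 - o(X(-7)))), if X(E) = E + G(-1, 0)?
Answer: -2/123219 ≈ -1.6231e-5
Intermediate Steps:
G(S, w) = (-3 + w)/(S + w)
C = -11705 (C = 14261 - 25966 = -11705)
X(E) = 3 + E (X(E) = E + (-3 + 0)/(-1 + 0) = E - 3/(-1) = E - 1*(-3) = E + 3 = 3 + E)
o(N) = 63/2 (o(N) = (¼)*126 = 63/2)
1/(C + (-49873 - o(X(-7)))) = 1/(-11705 + (-49873 - 1*63/2)) = 1/(-11705 + (-49873 - 63/2)) = 1/(-11705 - 99809/2) = 1/(-123219/2) = -2/123219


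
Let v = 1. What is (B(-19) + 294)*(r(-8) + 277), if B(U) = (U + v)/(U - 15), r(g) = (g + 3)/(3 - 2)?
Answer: 80112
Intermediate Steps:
r(g) = 3 + g (r(g) = (3 + g)/1 = (3 + g)*1 = 3 + g)
B(U) = (1 + U)/(-15 + U) (B(U) = (U + 1)/(U - 15) = (1 + U)/(-15 + U))
(B(-19) + 294)*(r(-8) + 277) = ((1 - 19)/(-15 - 19) + 294)*((3 - 8) + 277) = (-18/(-34) + 294)*(-5 + 277) = (-1/34*(-18) + 294)*272 = (9/17 + 294)*272 = (5007/17)*272 = 80112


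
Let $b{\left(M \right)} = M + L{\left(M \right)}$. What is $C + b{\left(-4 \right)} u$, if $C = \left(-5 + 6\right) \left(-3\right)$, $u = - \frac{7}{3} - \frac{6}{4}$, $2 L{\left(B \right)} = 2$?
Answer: $\frac{17}{2} \approx 8.5$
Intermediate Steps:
$L{\left(B \right)} = 1$ ($L{\left(B \right)} = \frac{1}{2} \cdot 2 = 1$)
$u = - \frac{23}{6}$ ($u = \left(-7\right) \frac{1}{3} - \frac{3}{2} = - \frac{7}{3} - \frac{3}{2} = - \frac{23}{6} \approx -3.8333$)
$C = -3$ ($C = 1 \left(-3\right) = -3$)
$b{\left(M \right)} = 1 + M$ ($b{\left(M \right)} = M + 1 = 1 + M$)
$C + b{\left(-4 \right)} u = -3 + \left(1 - 4\right) \left(- \frac{23}{6}\right) = -3 - - \frac{23}{2} = -3 + \frac{23}{2} = \frac{17}{2}$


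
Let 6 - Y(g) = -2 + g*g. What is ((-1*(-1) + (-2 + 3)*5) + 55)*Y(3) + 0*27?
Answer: -61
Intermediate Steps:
Y(g) = 8 - g² (Y(g) = 6 - (-2 + g*g) = 6 - (-2 + g²) = 6 + (2 - g²) = 8 - g²)
((-1*(-1) + (-2 + 3)*5) + 55)*Y(3) + 0*27 = ((-1*(-1) + (-2 + 3)*5) + 55)*(8 - 1*3²) + 0*27 = ((1 + 1*5) + 55)*(8 - 1*9) + 0 = ((1 + 5) + 55)*(8 - 9) + 0 = (6 + 55)*(-1) + 0 = 61*(-1) + 0 = -61 + 0 = -61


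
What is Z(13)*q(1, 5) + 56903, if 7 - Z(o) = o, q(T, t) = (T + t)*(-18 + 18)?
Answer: 56903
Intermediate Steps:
q(T, t) = 0 (q(T, t) = (T + t)*0 = 0)
Z(o) = 7 - o
Z(13)*q(1, 5) + 56903 = (7 - 1*13)*0 + 56903 = (7 - 13)*0 + 56903 = -6*0 + 56903 = 0 + 56903 = 56903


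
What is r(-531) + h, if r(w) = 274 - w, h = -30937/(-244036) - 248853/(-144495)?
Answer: 2953503031/3660540 ≈ 806.85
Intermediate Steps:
h = 6768331/3660540 (h = -30937*(-1/244036) - 248853*(-1/144495) = 30937/244036 + 82951/48165 = 6768331/3660540 ≈ 1.8490)
r(-531) + h = (274 - 1*(-531)) + 6768331/3660540 = (274 + 531) + 6768331/3660540 = 805 + 6768331/3660540 = 2953503031/3660540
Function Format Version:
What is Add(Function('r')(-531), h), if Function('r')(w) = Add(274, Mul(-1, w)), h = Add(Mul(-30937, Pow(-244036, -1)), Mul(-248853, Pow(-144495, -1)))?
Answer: Rational(2953503031, 3660540) ≈ 806.85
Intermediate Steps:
h = Rational(6768331, 3660540) (h = Add(Mul(-30937, Rational(-1, 244036)), Mul(-248853, Rational(-1, 144495))) = Add(Rational(30937, 244036), Rational(82951, 48165)) = Rational(6768331, 3660540) ≈ 1.8490)
Add(Function('r')(-531), h) = Add(Add(274, Mul(-1, -531)), Rational(6768331, 3660540)) = Add(Add(274, 531), Rational(6768331, 3660540)) = Add(805, Rational(6768331, 3660540)) = Rational(2953503031, 3660540)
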